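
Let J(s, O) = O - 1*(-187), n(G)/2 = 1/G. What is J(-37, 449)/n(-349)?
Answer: -110982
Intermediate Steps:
n(G) = 2/G
J(s, O) = 187 + O (J(s, O) = O + 187 = 187 + O)
J(-37, 449)/n(-349) = (187 + 449)/((2/(-349))) = 636/((2*(-1/349))) = 636/(-2/349) = 636*(-349/2) = -110982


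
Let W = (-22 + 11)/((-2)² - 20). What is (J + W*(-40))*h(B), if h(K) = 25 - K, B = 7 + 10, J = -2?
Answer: -236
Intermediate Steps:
W = 11/16 (W = -11/(4 - 20) = -11/(-16) = -11*(-1/16) = 11/16 ≈ 0.68750)
B = 17
(J + W*(-40))*h(B) = (-2 + (11/16)*(-40))*(25 - 1*17) = (-2 - 55/2)*(25 - 17) = -59/2*8 = -236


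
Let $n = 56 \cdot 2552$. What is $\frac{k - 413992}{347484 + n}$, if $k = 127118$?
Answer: $- \frac{143437}{245198} \approx -0.58498$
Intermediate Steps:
$n = 142912$
$\frac{k - 413992}{347484 + n} = \frac{127118 - 413992}{347484 + 142912} = - \frac{286874}{490396} = \left(-286874\right) \frac{1}{490396} = - \frac{143437}{245198}$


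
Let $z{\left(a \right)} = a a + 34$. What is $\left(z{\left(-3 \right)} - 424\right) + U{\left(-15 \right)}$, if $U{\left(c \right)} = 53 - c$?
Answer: $-313$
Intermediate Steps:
$z{\left(a \right)} = 34 + a^{2}$ ($z{\left(a \right)} = a^{2} + 34 = 34 + a^{2}$)
$\left(z{\left(-3 \right)} - 424\right) + U{\left(-15 \right)} = \left(\left(34 + \left(-3\right)^{2}\right) - 424\right) + \left(53 - -15\right) = \left(\left(34 + 9\right) - 424\right) + \left(53 + 15\right) = \left(43 - 424\right) + 68 = -381 + 68 = -313$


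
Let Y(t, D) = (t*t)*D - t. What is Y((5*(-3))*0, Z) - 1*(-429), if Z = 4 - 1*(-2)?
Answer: 429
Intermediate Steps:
Z = 6 (Z = 4 + 2 = 6)
Y(t, D) = -t + D*t² (Y(t, D) = t²*D - t = D*t² - t = -t + D*t²)
Y((5*(-3))*0, Z) - 1*(-429) = ((5*(-3))*0)*(-1 + 6*((5*(-3))*0)) - 1*(-429) = (-15*0)*(-1 + 6*(-15*0)) + 429 = 0*(-1 + 6*0) + 429 = 0*(-1 + 0) + 429 = 0*(-1) + 429 = 0 + 429 = 429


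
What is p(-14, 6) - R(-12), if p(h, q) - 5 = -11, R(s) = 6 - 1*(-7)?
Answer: -19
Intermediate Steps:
R(s) = 13 (R(s) = 6 + 7 = 13)
p(h, q) = -6 (p(h, q) = 5 - 11 = -6)
p(-14, 6) - R(-12) = -6 - 1*13 = -6 - 13 = -19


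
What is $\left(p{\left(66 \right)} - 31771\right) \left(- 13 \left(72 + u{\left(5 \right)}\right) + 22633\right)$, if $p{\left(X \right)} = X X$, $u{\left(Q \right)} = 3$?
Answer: $-593754070$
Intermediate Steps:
$p{\left(X \right)} = X^{2}$
$\left(p{\left(66 \right)} - 31771\right) \left(- 13 \left(72 + u{\left(5 \right)}\right) + 22633\right) = \left(66^{2} - 31771\right) \left(- 13 \left(72 + 3\right) + 22633\right) = \left(4356 - 31771\right) \left(\left(-13\right) 75 + 22633\right) = - 27415 \left(-975 + 22633\right) = \left(-27415\right) 21658 = -593754070$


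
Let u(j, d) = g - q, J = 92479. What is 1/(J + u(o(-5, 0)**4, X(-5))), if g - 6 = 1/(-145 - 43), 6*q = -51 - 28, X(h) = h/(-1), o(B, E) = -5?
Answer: 564/52168963 ≈ 1.0811e-5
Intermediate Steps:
X(h) = -h (X(h) = h*(-1) = -h)
q = -79/6 (q = (-51 - 28)/6 = (1/6)*(-79) = -79/6 ≈ -13.167)
g = 1127/188 (g = 6 + 1/(-145 - 43) = 6 + 1/(-188) = 6 - 1/188 = 1127/188 ≈ 5.9947)
u(j, d) = 10807/564 (u(j, d) = 1127/188 - 1*(-79/6) = 1127/188 + 79/6 = 10807/564)
1/(J + u(o(-5, 0)**4, X(-5))) = 1/(92479 + 10807/564) = 1/(52168963/564) = 564/52168963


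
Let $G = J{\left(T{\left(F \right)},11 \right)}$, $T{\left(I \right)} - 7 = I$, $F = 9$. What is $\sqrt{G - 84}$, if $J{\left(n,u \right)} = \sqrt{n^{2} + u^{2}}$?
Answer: $\sqrt{-84 + \sqrt{377}} \approx 8.0364 i$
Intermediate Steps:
$T{\left(I \right)} = 7 + I$
$G = \sqrt{377}$ ($G = \sqrt{\left(7 + 9\right)^{2} + 11^{2}} = \sqrt{16^{2} + 121} = \sqrt{256 + 121} = \sqrt{377} \approx 19.416$)
$\sqrt{G - 84} = \sqrt{\sqrt{377} - 84} = \sqrt{-84 + \sqrt{377}}$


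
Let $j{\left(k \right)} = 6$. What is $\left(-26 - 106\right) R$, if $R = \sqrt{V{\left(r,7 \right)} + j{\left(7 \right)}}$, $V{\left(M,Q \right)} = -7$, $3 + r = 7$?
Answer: $- 132 i \approx - 132.0 i$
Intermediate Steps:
$r = 4$ ($r = -3 + 7 = 4$)
$R = i$ ($R = \sqrt{-7 + 6} = \sqrt{-1} = i \approx 1.0 i$)
$\left(-26 - 106\right) R = \left(-26 - 106\right) i = - 132 i$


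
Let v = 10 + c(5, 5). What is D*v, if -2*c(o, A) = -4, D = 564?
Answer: 6768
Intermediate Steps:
c(o, A) = 2 (c(o, A) = -½*(-4) = 2)
v = 12 (v = 10 + 2 = 12)
D*v = 564*12 = 6768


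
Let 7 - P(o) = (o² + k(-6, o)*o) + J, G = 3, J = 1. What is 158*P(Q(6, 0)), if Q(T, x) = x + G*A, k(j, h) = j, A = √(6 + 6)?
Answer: -16116 + 5688*√3 ≈ -6264.1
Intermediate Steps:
A = 2*√3 (A = √12 = 2*√3 ≈ 3.4641)
Q(T, x) = x + 6*√3 (Q(T, x) = x + 3*(2*√3) = x + 6*√3)
P(o) = 6 - o² + 6*o (P(o) = 7 - ((o² - 6*o) + 1) = 7 - (1 + o² - 6*o) = 7 + (-1 - o² + 6*o) = 6 - o² + 6*o)
158*P(Q(6, 0)) = 158*(6 - (0 + 6*√3)² + 6*(0 + 6*√3)) = 158*(6 - (6*√3)² + 6*(6*√3)) = 158*(6 - 1*108 + 36*√3) = 158*(6 - 108 + 36*√3) = 158*(-102 + 36*√3) = -16116 + 5688*√3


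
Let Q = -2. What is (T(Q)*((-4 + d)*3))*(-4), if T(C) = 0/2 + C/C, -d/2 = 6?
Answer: 192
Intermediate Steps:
d = -12 (d = -2*6 = -12)
T(C) = 1 (T(C) = 0*(½) + 1 = 0 + 1 = 1)
(T(Q)*((-4 + d)*3))*(-4) = (1*((-4 - 12)*3))*(-4) = (1*(-16*3))*(-4) = (1*(-48))*(-4) = -48*(-4) = 192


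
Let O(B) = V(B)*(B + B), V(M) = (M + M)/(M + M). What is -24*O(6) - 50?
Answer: -338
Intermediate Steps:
V(M) = 1 (V(M) = (2*M)/((2*M)) = (2*M)*(1/(2*M)) = 1)
O(B) = 2*B (O(B) = 1*(B + B) = 1*(2*B) = 2*B)
-24*O(6) - 50 = -48*6 - 50 = -24*12 - 50 = -288 - 50 = -338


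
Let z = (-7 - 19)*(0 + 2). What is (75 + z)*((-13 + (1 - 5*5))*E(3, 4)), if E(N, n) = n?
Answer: -3404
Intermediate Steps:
z = -52 (z = -26*2 = -52)
(75 + z)*((-13 + (1 - 5*5))*E(3, 4)) = (75 - 52)*((-13 + (1 - 5*5))*4) = 23*((-13 + (1 - 25))*4) = 23*((-13 - 24)*4) = 23*(-37*4) = 23*(-148) = -3404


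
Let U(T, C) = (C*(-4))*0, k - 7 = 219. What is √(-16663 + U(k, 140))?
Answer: I*√16663 ≈ 129.09*I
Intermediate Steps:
k = 226 (k = 7 + 219 = 226)
U(T, C) = 0 (U(T, C) = -4*C*0 = 0)
√(-16663 + U(k, 140)) = √(-16663 + 0) = √(-16663) = I*√16663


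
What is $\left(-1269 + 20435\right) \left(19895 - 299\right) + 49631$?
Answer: $375626567$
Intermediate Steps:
$\left(-1269 + 20435\right) \left(19895 - 299\right) + 49631 = 19166 \cdot 19596 + 49631 = 375576936 + 49631 = 375626567$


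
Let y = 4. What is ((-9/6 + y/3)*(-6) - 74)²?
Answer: 5329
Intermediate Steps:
((-9/6 + y/3)*(-6) - 74)² = ((-9/6 + 4/3)*(-6) - 74)² = ((-9*⅙ + 4*(⅓))*(-6) - 74)² = ((-3/2 + 4/3)*(-6) - 74)² = (-⅙*(-6) - 74)² = (1 - 74)² = (-73)² = 5329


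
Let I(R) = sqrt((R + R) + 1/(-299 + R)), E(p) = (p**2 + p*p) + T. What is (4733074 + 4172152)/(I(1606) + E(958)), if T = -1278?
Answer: 4269814980636700/879473257697883 - 8905226*sqrt(5486897095)/4397366288489415 ≈ 4.8548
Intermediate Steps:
E(p) = -1278 + 2*p**2 (E(p) = (p**2 + p*p) - 1278 = (p**2 + p**2) - 1278 = 2*p**2 - 1278 = -1278 + 2*p**2)
I(R) = sqrt(1/(-299 + R) + 2*R) (I(R) = sqrt(2*R + 1/(-299 + R)) = sqrt(1/(-299 + R) + 2*R))
(4733074 + 4172152)/(I(1606) + E(958)) = (4733074 + 4172152)/(sqrt((1 + 2*1606*(-299 + 1606))/(-299 + 1606)) + (-1278 + 2*958**2)) = 8905226/(sqrt((1 + 2*1606*1307)/1307) + (-1278 + 2*917764)) = 8905226/(sqrt((1 + 4198084)/1307) + (-1278 + 1835528)) = 8905226/(sqrt((1/1307)*4198085) + 1834250) = 8905226/(sqrt(4198085/1307) + 1834250) = 8905226/(sqrt(5486897095)/1307 + 1834250) = 8905226/(1834250 + sqrt(5486897095)/1307)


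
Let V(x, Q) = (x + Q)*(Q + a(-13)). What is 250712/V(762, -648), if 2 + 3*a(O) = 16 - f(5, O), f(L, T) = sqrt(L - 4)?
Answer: -125356/36689 ≈ -3.4167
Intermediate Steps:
f(L, T) = sqrt(-4 + L)
a(O) = 13/3 (a(O) = -2/3 + (16 - sqrt(-4 + 5))/3 = -2/3 + (16 - sqrt(1))/3 = -2/3 + (16 - 1)/3 = -2/3 + (1/3)*15 = -2/3 + 5 = 13/3)
V(x, Q) = (13/3 + Q)*(Q + x) (V(x, Q) = (x + Q)*(Q + 13/3) = (Q + x)*(13/3 + Q) = (13/3 + Q)*(Q + x))
250712/V(762, -648) = 250712/((-648)**2 + (13/3)*(-648) + (13/3)*762 - 648*762) = 250712/(419904 - 2808 + 3302 - 493776) = 250712/(-73378) = 250712*(-1/73378) = -125356/36689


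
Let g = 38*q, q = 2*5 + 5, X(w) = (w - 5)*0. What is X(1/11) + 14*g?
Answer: 7980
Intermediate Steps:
X(w) = 0 (X(w) = (-5 + w)*0 = 0)
q = 15 (q = 10 + 5 = 15)
g = 570 (g = 38*15 = 570)
X(1/11) + 14*g = 0 + 14*570 = 0 + 7980 = 7980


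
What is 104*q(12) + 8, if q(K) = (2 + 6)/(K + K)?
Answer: 128/3 ≈ 42.667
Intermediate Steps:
q(K) = 4/K (q(K) = 8/((2*K)) = 8*(1/(2*K)) = 4/K)
104*q(12) + 8 = 104*(4/12) + 8 = 104*(4*(1/12)) + 8 = 104*(⅓) + 8 = 104/3 + 8 = 128/3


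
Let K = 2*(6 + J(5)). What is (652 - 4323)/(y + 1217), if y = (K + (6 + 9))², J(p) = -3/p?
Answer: -91775/47066 ≈ -1.9499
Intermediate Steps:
K = 54/5 (K = 2*(6 - 3/5) = 2*(6 - 3*⅕) = 2*(6 - ⅗) = 2*(27/5) = 54/5 ≈ 10.800)
y = 16641/25 (y = (54/5 + (6 + 9))² = (54/5 + 15)² = (129/5)² = 16641/25 ≈ 665.64)
(652 - 4323)/(y + 1217) = (652 - 4323)/(16641/25 + 1217) = -3671/47066/25 = -3671*25/47066 = -91775/47066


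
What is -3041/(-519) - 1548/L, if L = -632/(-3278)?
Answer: -328957828/41001 ≈ -8023.2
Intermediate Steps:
L = 316/1639 (L = -632*(-1/3278) = 316/1639 ≈ 0.19280)
-3041/(-519) - 1548/L = -3041/(-519) - 1548/316/1639 = -3041*(-1/519) - 1548*1639/316 = 3041/519 - 634293/79 = -328957828/41001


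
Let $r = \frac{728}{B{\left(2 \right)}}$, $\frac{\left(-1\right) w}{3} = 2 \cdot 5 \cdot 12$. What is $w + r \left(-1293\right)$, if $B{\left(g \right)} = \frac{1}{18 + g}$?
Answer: $-18826440$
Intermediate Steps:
$w = -360$ ($w = - 3 \cdot 2 \cdot 5 \cdot 12 = - 3 \cdot 10 \cdot 12 = \left(-3\right) 120 = -360$)
$r = 14560$ ($r = \frac{728}{\frac{1}{18 + 2}} = \frac{728}{\frac{1}{20}} = 728 \frac{1}{\frac{1}{20}} = 728 \cdot 20 = 14560$)
$w + r \left(-1293\right) = -360 + 14560 \left(-1293\right) = -360 - 18826080 = -18826440$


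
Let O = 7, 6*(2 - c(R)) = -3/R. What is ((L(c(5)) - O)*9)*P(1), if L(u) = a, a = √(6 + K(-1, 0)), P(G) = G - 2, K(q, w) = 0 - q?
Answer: 63 - 9*√7 ≈ 39.188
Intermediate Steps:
K(q, w) = -q
P(G) = -2 + G
c(R) = 2 + 1/(2*R) (c(R) = 2 - (-1)/(2*R) = 2 + 1/(2*R))
a = √7 (a = √(6 - 1*(-1)) = √(6 + 1) = √7 ≈ 2.6458)
L(u) = √7
((L(c(5)) - O)*9)*P(1) = ((√7 - 1*7)*9)*(-2 + 1) = ((√7 - 7)*9)*(-1) = ((-7 + √7)*9)*(-1) = (-63 + 9*√7)*(-1) = 63 - 9*√7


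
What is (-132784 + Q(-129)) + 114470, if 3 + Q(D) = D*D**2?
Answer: -2165006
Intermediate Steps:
Q(D) = -3 + D**3 (Q(D) = -3 + D*D**2 = -3 + D**3)
(-132784 + Q(-129)) + 114470 = (-132784 + (-3 + (-129)**3)) + 114470 = (-132784 + (-3 - 2146689)) + 114470 = (-132784 - 2146692) + 114470 = -2279476 + 114470 = -2165006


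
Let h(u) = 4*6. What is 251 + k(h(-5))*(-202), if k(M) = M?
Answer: -4597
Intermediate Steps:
h(u) = 24
251 + k(h(-5))*(-202) = 251 + 24*(-202) = 251 - 4848 = -4597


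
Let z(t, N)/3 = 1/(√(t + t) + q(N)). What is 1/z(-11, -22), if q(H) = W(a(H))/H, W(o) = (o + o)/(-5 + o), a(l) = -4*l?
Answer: -8/249 + I*√22/3 ≈ -0.032129 + 1.5635*I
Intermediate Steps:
W(o) = 2*o/(-5 + o) (W(o) = (2*o)/(-5 + o) = 2*o/(-5 + o))
q(H) = -8/(-5 - 4*H) (q(H) = (2*(-4*H)/(-5 - 4*H))/H = (-8*H/(-5 - 4*H))/H = -8/(-5 - 4*H))
z(t, N) = 3/(8/(5 + 4*N) + √2*√t) (z(t, N) = 3/(√(t + t) + 8/(5 + 4*N)) = 3/(√(2*t) + 8/(5 + 4*N)) = 3/(√2*√t + 8/(5 + 4*N)) = 3/(8/(5 + 4*N) + √2*√t))
1/z(-11, -22) = 1/(3*(5 + 4*(-22))/(8 + √2*√(-11)*(5 + 4*(-22)))) = 1/(3*(5 - 88)/(8 + √2*(I*√11)*(5 - 88))) = 1/(3*(-83)/(8 + √2*(I*√11)*(-83))) = 1/(3*(-83)/(8 - 83*I*√22)) = 1/(-249/(8 - 83*I*√22)) = -8/249 + I*√22/3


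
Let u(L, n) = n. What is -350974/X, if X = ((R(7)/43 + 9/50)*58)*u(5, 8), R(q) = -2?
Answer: -188648525/33292 ≈ -5666.5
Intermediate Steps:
X = 66584/1075 (X = ((-2/43 + 9/50)*58)*8 = ((287/2150)*58)*8 = (8323/1075)*8 = 66584/1075 ≈ 61.939)
-350974/X = -350974/66584/1075 = -350974*1075/66584 = -188648525/33292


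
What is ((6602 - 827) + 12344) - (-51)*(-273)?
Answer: 4196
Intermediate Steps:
((6602 - 827) + 12344) - (-51)*(-273) = (5775 + 12344) - 1*13923 = 18119 - 13923 = 4196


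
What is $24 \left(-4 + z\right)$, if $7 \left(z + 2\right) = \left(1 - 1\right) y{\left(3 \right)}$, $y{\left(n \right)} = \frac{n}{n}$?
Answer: $-144$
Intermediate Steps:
$y{\left(n \right)} = 1$
$z = -2$ ($z = -2 + \frac{\left(1 - 1\right) 1}{7} = -2 + \frac{0 \cdot 1}{7} = -2 + \frac{1}{7} \cdot 0 = -2 + 0 = -2$)
$24 \left(-4 + z\right) = 24 \left(-4 - 2\right) = 24 \left(-6\right) = -144$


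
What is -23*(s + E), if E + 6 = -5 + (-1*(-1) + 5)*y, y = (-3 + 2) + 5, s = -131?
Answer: 2714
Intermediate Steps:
y = 4 (y = -1 + 5 = 4)
E = 13 (E = -6 + (-5 + (-1*(-1) + 5)*4) = -6 + (-5 + (1 + 5)*4) = -6 + (-5 + 6*4) = -6 + (-5 + 24) = -6 + 19 = 13)
-23*(s + E) = -23*(-131 + 13) = -23*(-118) = 2714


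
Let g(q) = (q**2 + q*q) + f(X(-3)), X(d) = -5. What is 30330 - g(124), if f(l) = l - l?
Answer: -422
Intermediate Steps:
f(l) = 0
g(q) = 2*q**2 (g(q) = (q**2 + q*q) + 0 = (q**2 + q**2) + 0 = 2*q**2 + 0 = 2*q**2)
30330 - g(124) = 30330 - 2*124**2 = 30330 - 2*15376 = 30330 - 1*30752 = 30330 - 30752 = -422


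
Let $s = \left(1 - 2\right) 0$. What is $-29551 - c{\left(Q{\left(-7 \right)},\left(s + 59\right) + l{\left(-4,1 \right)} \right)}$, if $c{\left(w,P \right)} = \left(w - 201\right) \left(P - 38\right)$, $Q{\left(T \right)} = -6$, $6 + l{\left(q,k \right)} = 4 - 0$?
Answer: $-25618$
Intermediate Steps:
$l{\left(q,k \right)} = -2$ ($l{\left(q,k \right)} = -6 + \left(4 - 0\right) = -6 + \left(4 + 0\right) = -6 + 4 = -2$)
$s = 0$ ($s = \left(-1\right) 0 = 0$)
$c{\left(w,P \right)} = \left(-201 + w\right) \left(-38 + P\right)$
$-29551 - c{\left(Q{\left(-7 \right)},\left(s + 59\right) + l{\left(-4,1 \right)} \right)} = -29551 - \left(7638 - 201 \left(\left(0 + 59\right) - 2\right) - -228 + \left(\left(0 + 59\right) - 2\right) \left(-6\right)\right) = -29551 - \left(7638 - 201 \left(59 - 2\right) + 228 + \left(59 - 2\right) \left(-6\right)\right) = -29551 - \left(7638 - 11457 + 228 + 57 \left(-6\right)\right) = -29551 - \left(7638 - 11457 + 228 - 342\right) = -29551 - -3933 = -29551 + 3933 = -25618$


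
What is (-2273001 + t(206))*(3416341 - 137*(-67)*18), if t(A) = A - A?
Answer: -8140896280563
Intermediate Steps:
t(A) = 0
(-2273001 + t(206))*(3416341 - 137*(-67)*18) = (-2273001 + 0)*(3416341 - 137*(-67)*18) = -2273001*(3416341 + 9179*18) = -2273001*(3416341 + 165222) = -2273001*3581563 = -8140896280563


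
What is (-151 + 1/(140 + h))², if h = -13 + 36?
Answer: 605750544/26569 ≈ 22799.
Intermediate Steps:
h = 23
(-151 + 1/(140 + h))² = (-151 + 1/(140 + 23))² = (-151 + 1/163)² = (-24612/163)² = 605750544/26569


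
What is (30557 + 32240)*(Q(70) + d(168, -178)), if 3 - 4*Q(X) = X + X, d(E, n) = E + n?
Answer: -11115069/4 ≈ -2.7788e+6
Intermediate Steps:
Q(X) = ¾ - X/2 (Q(X) = ¾ - (X + X)/4 = ¾ - X/2)
(30557 + 32240)*(Q(70) + d(168, -178)) = (30557 + 32240)*((¾ - ½*70) + (168 - 178)) = 62797*((¾ - 35) - 10) = 62797*(-137/4 - 10) = 62797*(-177/4) = -11115069/4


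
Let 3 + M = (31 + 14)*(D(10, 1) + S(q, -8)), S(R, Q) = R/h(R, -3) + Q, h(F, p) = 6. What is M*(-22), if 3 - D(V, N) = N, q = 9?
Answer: 4521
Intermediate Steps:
D(V, N) = 3 - N
S(R, Q) = Q + R/6 (S(R, Q) = R/6 + Q = Q + R/6)
M = -411/2 (M = -3 + (31 + 14)*((3 - 1*1) + (-8 + (⅙)*9)) = -3 + 45*((3 - 1) + (-8 + 3/2)) = -3 + 45*(2 - 13/2) = -3 + 45*(-9/2) = -3 - 405/2 = -411/2 ≈ -205.50)
M*(-22) = -411/2*(-22) = 4521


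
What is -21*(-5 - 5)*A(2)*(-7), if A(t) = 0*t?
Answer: 0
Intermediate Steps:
A(t) = 0
-21*(-5 - 5)*A(2)*(-7) = -21*(-5 - 5)*0*(-7) = -(-210)*0*(-7) = -21*0*(-7) = 0*(-7) = 0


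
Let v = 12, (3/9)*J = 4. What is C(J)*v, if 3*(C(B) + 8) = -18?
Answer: -168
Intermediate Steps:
J = 12 (J = 3*4 = 12)
C(B) = -14 (C(B) = -8 + (1/3)*(-18) = -8 - 6 = -14)
C(J)*v = -14*12 = -168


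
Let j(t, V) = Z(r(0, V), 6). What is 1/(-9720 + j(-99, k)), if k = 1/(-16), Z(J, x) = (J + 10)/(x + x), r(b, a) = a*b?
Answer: -6/58315 ≈ -0.00010289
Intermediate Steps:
Z(J, x) = (10 + J)/(2*x) (Z(J, x) = (10 + J)/((2*x)) = (10 + J)*(1/(2*x)) = (10 + J)/(2*x))
k = -1/16 ≈ -0.062500
j(t, V) = ⅚ (j(t, V) = (½)*(10 + V*0)/6 = (½)*(⅙)*(10 + 0) = (½)*(⅙)*10 = ⅚)
1/(-9720 + j(-99, k)) = 1/(-9720 + ⅚) = 1/(-58315/6) = -6/58315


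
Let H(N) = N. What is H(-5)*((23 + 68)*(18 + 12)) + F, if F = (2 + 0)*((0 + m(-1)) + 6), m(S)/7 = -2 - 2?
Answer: -13694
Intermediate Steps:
m(S) = -28 (m(S) = 7*(-2 - 2) = 7*(-4) = -28)
F = -44 (F = (2 + 0)*((0 - 28) + 6) = 2*(-28 + 6) = 2*(-22) = -44)
H(-5)*((23 + 68)*(18 + 12)) + F = -5*(23 + 68)*(18 + 12) - 44 = -455*30 - 44 = -5*2730 - 44 = -13650 - 44 = -13694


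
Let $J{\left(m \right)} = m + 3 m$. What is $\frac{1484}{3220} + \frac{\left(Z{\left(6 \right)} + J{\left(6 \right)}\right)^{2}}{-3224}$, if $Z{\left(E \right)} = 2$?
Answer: $\frac{1791}{7130} \approx 0.25119$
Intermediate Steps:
$J{\left(m \right)} = 4 m$
$\frac{1484}{3220} + \frac{\left(Z{\left(6 \right)} + J{\left(6 \right)}\right)^{2}}{-3224} = \frac{1484}{3220} + \frac{\left(2 + 4 \cdot 6\right)^{2}}{-3224} = 1484 \cdot \frac{1}{3220} + \left(2 + 24\right)^{2} \left(- \frac{1}{3224}\right) = \frac{53}{115} + 26^{2} \left(- \frac{1}{3224}\right) = \frac{53}{115} + 676 \left(- \frac{1}{3224}\right) = \frac{53}{115} - \frac{13}{62} = \frac{1791}{7130}$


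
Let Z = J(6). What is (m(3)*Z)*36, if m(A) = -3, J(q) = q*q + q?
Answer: -4536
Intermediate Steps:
J(q) = q + q**2 (J(q) = q**2 + q = q + q**2)
Z = 42 (Z = 6*(1 + 6) = 6*7 = 42)
(m(3)*Z)*36 = -3*42*36 = -126*36 = -4536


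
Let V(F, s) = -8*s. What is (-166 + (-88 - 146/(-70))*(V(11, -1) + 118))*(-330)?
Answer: 3627096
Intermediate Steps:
(-166 + (-88 - 146/(-70))*(V(11, -1) + 118))*(-330) = (-166 + (-88 - 146/(-70))*(-8*(-1) + 118))*(-330) = (-166 + (-88 - 146*(-1/70))*(8 + 118))*(-330) = (-166 + (-88 + 73/35)*126)*(-330) = (-166 - 3007/35*126)*(-330) = (-166 - 54126/5)*(-330) = -54956/5*(-330) = 3627096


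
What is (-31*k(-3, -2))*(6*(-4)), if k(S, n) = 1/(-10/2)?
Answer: -744/5 ≈ -148.80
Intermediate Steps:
k(S, n) = -⅕ (k(S, n) = 1/(-10*½) = 1/(-5) = -⅕)
(-31*k(-3, -2))*(6*(-4)) = (-31*(-⅕))*(6*(-4)) = (31/5)*(-24) = -744/5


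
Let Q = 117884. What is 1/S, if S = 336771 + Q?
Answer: 1/454655 ≈ 2.1995e-6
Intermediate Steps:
S = 454655 (S = 336771 + 117884 = 454655)
1/S = 1/454655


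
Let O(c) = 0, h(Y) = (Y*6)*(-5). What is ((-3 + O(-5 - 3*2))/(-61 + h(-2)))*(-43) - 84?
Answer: -213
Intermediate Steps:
h(Y) = -30*Y (h(Y) = (6*Y)*(-5) = -30*Y)
((-3 + O(-5 - 3*2))/(-61 + h(-2)))*(-43) - 84 = ((-3 + 0)/(-61 - 30*(-2)))*(-43) - 84 = -3/(-61 + 60)*(-43) - 84 = -3/(-1)*(-43) - 84 = -3*(-1)*(-43) - 84 = 3*(-43) - 84 = -129 - 84 = -213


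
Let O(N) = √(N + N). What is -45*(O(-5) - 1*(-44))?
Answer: -1980 - 45*I*√10 ≈ -1980.0 - 142.3*I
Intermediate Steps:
O(N) = √2*√N (O(N) = √(2*N) = √2*√N)
-45*(O(-5) - 1*(-44)) = -45*(√2*√(-5) - 1*(-44)) = -45*(√2*(I*√5) + 44) = -45*(I*√10 + 44) = -45*(44 + I*√10) = -1980 - 45*I*√10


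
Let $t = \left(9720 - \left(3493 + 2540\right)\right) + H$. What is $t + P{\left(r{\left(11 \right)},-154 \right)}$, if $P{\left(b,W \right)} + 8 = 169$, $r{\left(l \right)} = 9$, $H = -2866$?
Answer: $982$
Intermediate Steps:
$P{\left(b,W \right)} = 161$ ($P{\left(b,W \right)} = -8 + 169 = 161$)
$t = 821$ ($t = \left(9720 - \left(3493 + 2540\right)\right) - 2866 = \left(9720 - 6033\right) - 2866 = 3687 - 2866 = 821$)
$t + P{\left(r{\left(11 \right)},-154 \right)} = 821 + 161 = 982$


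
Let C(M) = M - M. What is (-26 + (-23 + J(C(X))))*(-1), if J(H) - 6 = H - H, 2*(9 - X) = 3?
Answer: 43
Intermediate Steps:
X = 15/2 (X = 9 - ½*3 = 9 - 3/2 = 15/2 ≈ 7.5000)
C(M) = 0
J(H) = 6 (J(H) = 6 + (H - H) = 6 + 0 = 6)
(-26 + (-23 + J(C(X))))*(-1) = (-26 + (-23 + 6))*(-1) = (-26 - 17)*(-1) = -43*(-1) = 43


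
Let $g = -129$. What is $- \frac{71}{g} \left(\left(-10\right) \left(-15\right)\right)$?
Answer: $\frac{3550}{43} \approx 82.558$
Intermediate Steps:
$- \frac{71}{g} \left(\left(-10\right) \left(-15\right)\right) = - \frac{71}{-129} \left(\left(-10\right) \left(-15\right)\right) = \left(-71\right) \left(- \frac{1}{129}\right) 150 = \frac{71}{129} \cdot 150 = \frac{3550}{43}$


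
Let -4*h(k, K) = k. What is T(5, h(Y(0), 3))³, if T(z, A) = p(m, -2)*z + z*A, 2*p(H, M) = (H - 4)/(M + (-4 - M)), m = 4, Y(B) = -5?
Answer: 15625/64 ≈ 244.14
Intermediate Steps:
h(k, K) = -k/4
p(H, M) = ½ - H/8 (p(H, M) = ((H - 4)/(M + (-4 - M)))/2 = ((-4 + H)/(-4))/2 = ((-4 + H)*(-¼))/2 = (1 - H/4)/2 = ½ - H/8)
T(z, A) = A*z (T(z, A) = (½ - ⅛*4)*z + z*A = (½ - ½)*z + A*z = 0*z + A*z = 0 + A*z = A*z)
T(5, h(Y(0), 3))³ = (-¼*(-5)*5)³ = ((5/4)*5)³ = (25/4)³ = 15625/64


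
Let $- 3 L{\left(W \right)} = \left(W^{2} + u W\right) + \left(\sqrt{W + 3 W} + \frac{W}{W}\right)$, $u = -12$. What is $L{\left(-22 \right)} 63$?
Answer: $-15729 - 42 i \sqrt{22} \approx -15729.0 - 197.0 i$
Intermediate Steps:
$L{\left(W \right)} = - \frac{1}{3} + 4 W - \frac{2 \sqrt{W}}{3} - \frac{W^{2}}{3}$ ($L{\left(W \right)} = - \frac{\left(W^{2} - 12 W\right) + \left(\sqrt{W + 3 W} + \frac{W}{W}\right)}{3} = - \frac{\left(W^{2} - 12 W\right) + \left(\sqrt{4 W} + 1\right)}{3} = - \frac{\left(W^{2} - 12 W\right) + \left(2 \sqrt{W} + 1\right)}{3} = - \frac{\left(W^{2} - 12 W\right) + \left(1 + 2 \sqrt{W}\right)}{3} = - \frac{1 + W^{2} - 12 W + 2 \sqrt{W}}{3} = - \frac{1}{3} + 4 W - \frac{2 \sqrt{W}}{3} - \frac{W^{2}}{3}$)
$L{\left(-22 \right)} 63 = \left(- \frac{1}{3} + 4 \left(-22\right) - \frac{2 \sqrt{-22}}{3} - \frac{\left(-22\right)^{2}}{3}\right) 63 = \left(- \frac{1}{3} - 88 - \frac{2 i \sqrt{22}}{3} - \frac{484}{3}\right) 63 = \left(- \frac{749}{3} - \frac{2 i \sqrt{22}}{3}\right) 63 = -15729 - 42 i \sqrt{22}$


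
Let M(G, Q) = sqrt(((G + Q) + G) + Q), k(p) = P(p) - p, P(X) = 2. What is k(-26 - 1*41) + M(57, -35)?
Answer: 69 + 2*sqrt(11) ≈ 75.633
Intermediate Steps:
k(p) = 2 - p
M(G, Q) = sqrt(2*G + 2*Q) (M(G, Q) = sqrt((Q + 2*G) + Q) = sqrt(2*G + 2*Q))
k(-26 - 1*41) + M(57, -35) = (2 - (-26 - 1*41)) + sqrt(2*57 + 2*(-35)) = (2 - (-26 - 41)) + sqrt(114 - 70) = (2 - 1*(-67)) + sqrt(44) = (2 + 67) + 2*sqrt(11) = 69 + 2*sqrt(11)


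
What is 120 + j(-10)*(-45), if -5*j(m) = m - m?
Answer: 120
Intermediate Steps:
j(m) = 0 (j(m) = -(m - m)/5 = -1/5*0 = 0)
120 + j(-10)*(-45) = 120 + 0*(-45) = 120 + 0 = 120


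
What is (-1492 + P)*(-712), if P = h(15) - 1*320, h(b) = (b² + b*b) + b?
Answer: 959064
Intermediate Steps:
h(b) = b + 2*b² (h(b) = (b² + b²) + b = 2*b² + b = b + 2*b²)
P = 145 (P = 15*(1 + 2*15) - 1*320 = 15*(1 + 30) - 320 = 15*31 - 320 = 465 - 320 = 145)
(-1492 + P)*(-712) = (-1492 + 145)*(-712) = -1347*(-712) = 959064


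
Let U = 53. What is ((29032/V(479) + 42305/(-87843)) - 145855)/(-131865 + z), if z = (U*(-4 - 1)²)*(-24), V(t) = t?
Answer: 6134581232554/6886498981005 ≈ 0.89081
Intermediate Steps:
z = -31800 (z = (53*(-4 - 1)²)*(-24) = (53*(-5)²)*(-24) = (53*25)*(-24) = 1325*(-24) = -31800)
((29032/V(479) + 42305/(-87843)) - 145855)/(-131865 + z) = ((29032/479 + 42305/(-87843)) - 145855)/(-131865 - 31800) = ((29032*(1/479) + 42305*(-1/87843)) - 145855)/(-163665) = ((29032/479 - 42305/87843) - 145855)*(-1/163665) = (2529993881/42076797 - 145855)*(-1/163665) = -6134581232554/42076797*(-1/163665) = 6134581232554/6886498981005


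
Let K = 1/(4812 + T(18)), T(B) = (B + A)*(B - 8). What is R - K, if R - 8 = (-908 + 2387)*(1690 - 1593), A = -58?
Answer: 632994051/4412 ≈ 1.4347e+5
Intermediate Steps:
T(B) = (-58 + B)*(-8 + B) (T(B) = (B - 58)*(B - 8) = (-58 + B)*(-8 + B))
K = 1/4412 (K = 1/(4812 + (464 + 18² - 66*18)) = 1/(4812 + (464 + 324 - 1188)) = 1/(4812 - 400) = 1/4412 ≈ 0.00022665)
R = 143471 (R = 8 + (-908 + 2387)*(1690 - 1593) = 8 + 1479*97 = 8 + 143463 = 143471)
R - K = 143471 - 1*1/4412 = 143471 - 1/4412 = 632994051/4412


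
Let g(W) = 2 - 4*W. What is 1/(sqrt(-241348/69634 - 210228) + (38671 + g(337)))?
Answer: 51981781/1940512760983 - I*sqrt(10193900846086)/9702563804915 ≈ 2.6788e-5 - 3.2907e-7*I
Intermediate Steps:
1/(sqrt(-241348/69634 - 210228) + (38671 + g(337))) = 1/(sqrt(-241348/69634 - 210228) + (38671 + (2 - 4*337))) = 1/(sqrt(-241348*1/69634 - 210228) + (38671 + (2 - 1348))) = 1/(sqrt(-120674/34817 - 210228) + (38671 - 1346)) = 1/(sqrt(-7319628950/34817) + 37325) = 1/(5*I*sqrt(10193900846086)/34817 + 37325) = 1/(37325 + 5*I*sqrt(10193900846086)/34817)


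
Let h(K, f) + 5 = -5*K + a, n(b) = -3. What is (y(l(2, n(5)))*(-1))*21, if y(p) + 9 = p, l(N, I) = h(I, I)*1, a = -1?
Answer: 0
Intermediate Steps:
h(K, f) = -6 - 5*K (h(K, f) = -5 + (-5*K - 1) = -5 + (-1 - 5*K) = -6 - 5*K)
l(N, I) = -6 - 5*I (l(N, I) = (-6 - 5*I)*1 = -6 - 5*I)
y(p) = -9 + p
(y(l(2, n(5)))*(-1))*21 = ((-9 + (-6 - 5*(-3)))*(-1))*21 = ((-9 + (-6 + 15))*(-1))*21 = ((-9 + 9)*(-1))*21 = (0*(-1))*21 = 0*21 = 0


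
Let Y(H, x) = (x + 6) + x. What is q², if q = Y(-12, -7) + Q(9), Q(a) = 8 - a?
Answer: 81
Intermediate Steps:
Y(H, x) = 6 + 2*x (Y(H, x) = (6 + x) + x = 6 + 2*x)
q = -9 (q = (6 + 2*(-7)) + (8 - 1*9) = (6 - 14) + (8 - 9) = -8 - 1 = -9)
q² = (-9)² = 81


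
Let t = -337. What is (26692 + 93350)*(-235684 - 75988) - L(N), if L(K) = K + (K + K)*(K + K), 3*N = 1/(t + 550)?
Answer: -15276811738794547/408321 ≈ -3.7414e+10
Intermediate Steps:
N = 1/639 (N = 1/(3*(-337 + 550)) = (⅓)/213 = (⅓)*(1/213) = 1/639 ≈ 0.0015649)
L(K) = K + 4*K² (L(K) = K + (2*K)*(2*K) = K + 4*K²)
(26692 + 93350)*(-235684 - 75988) - L(N) = (26692 + 93350)*(-235684 - 75988) - (1 + 4*(1/639))/639 = 120042*(-311672) - (1 + 4/639)/639 = -37413730224 - 643/(639*639) = -37413730224 - 1*643/408321 = -37413730224 - 643/408321 = -15276811738794547/408321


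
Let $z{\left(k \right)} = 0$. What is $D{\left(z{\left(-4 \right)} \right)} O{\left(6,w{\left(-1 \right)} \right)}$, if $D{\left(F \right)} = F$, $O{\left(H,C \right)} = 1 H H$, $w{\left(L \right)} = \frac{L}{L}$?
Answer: $0$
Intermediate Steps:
$w{\left(L \right)} = 1$
$O{\left(H,C \right)} = H^{2}$ ($O{\left(H,C \right)} = H H = H^{2}$)
$D{\left(z{\left(-4 \right)} \right)} O{\left(6,w{\left(-1 \right)} \right)} = 0 \cdot 6^{2} = 0 \cdot 36 = 0$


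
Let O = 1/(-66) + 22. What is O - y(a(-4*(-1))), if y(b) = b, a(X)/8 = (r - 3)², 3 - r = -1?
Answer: 923/66 ≈ 13.985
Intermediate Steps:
r = 4 (r = 3 - 1*(-1) = 3 + 1 = 4)
a(X) = 8 (a(X) = 8*(4 - 3)² = 8*1² = 8*1 = 8)
O = 1451/66 (O = -1/66 + 22 = 1451/66 ≈ 21.985)
O - y(a(-4*(-1))) = 1451/66 - 1*8 = 1451/66 - 8 = 923/66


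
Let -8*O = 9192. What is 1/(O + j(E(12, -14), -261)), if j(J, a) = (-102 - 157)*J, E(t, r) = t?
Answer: -1/4257 ≈ -0.00023491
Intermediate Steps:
j(J, a) = -259*J
O = -1149 (O = -⅛*9192 = -1149)
1/(O + j(E(12, -14), -261)) = 1/(-1149 - 259*12) = 1/(-1149 - 3108) = 1/(-4257) = -1/4257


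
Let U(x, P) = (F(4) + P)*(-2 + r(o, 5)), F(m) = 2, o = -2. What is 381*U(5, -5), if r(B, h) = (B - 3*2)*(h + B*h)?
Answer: -43434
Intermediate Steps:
r(B, h) = (-6 + B)*(h + B*h) (r(B, h) = (B - 6)*(h + B*h) = (-6 + B)*(h + B*h))
U(x, P) = 76 + 38*P (U(x, P) = (2 + P)*(-2 + 5*(-6 + (-2)**2 - 5*(-2))) = (2 + P)*(-2 + 5*(-6 + 4 + 10)) = (2 + P)*(-2 + 5*8) = (2 + P)*(-2 + 40) = (2 + P)*38 = 76 + 38*P)
381*U(5, -5) = 381*(76 + 38*(-5)) = 381*(76 - 190) = 381*(-114) = -43434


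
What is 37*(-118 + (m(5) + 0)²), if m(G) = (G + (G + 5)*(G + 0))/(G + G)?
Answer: -12987/4 ≈ -3246.8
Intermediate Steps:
m(G) = (G + G*(5 + G))/(2*G) (m(G) = (G + (5 + G)*G)/((2*G)) = (G + G*(5 + G))*(1/(2*G)) = (G + G*(5 + G))/(2*G))
37*(-118 + (m(5) + 0)²) = 37*(-118 + ((3 + (½)*5) + 0)²) = 37*(-118 + ((3 + 5/2) + 0)²) = 37*(-118 + (11/2 + 0)²) = 37*(-118 + (11/2)²) = 37*(-118 + 121/4) = 37*(-351/4) = -12987/4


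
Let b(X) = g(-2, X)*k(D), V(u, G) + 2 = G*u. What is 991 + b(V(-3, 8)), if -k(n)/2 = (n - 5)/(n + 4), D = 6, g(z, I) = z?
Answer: 4957/5 ≈ 991.40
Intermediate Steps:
V(u, G) = -2 + G*u
k(n) = -2*(-5 + n)/(4 + n) (k(n) = -2*(n - 5)/(n + 4) = -2*(-5 + n)/(4 + n))
b(X) = 2/5 (b(X) = -4*(5 - 1*6)/(4 + 6) = -4*(5 - 6)/10 = -4*(-1)/10 = -2*(-1/5) = 2/5)
991 + b(V(-3, 8)) = 991 + 2/5 = 4957/5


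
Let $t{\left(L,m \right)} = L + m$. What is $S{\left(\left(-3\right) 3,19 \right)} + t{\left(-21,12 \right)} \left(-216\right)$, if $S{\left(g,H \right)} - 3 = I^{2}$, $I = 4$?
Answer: $1963$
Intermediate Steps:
$S{\left(g,H \right)} = 19$ ($S{\left(g,H \right)} = 3 + 4^{2} = 3 + 16 = 19$)
$S{\left(\left(-3\right) 3,19 \right)} + t{\left(-21,12 \right)} \left(-216\right) = 19 + \left(-21 + 12\right) \left(-216\right) = 19 - -1944 = 19 + 1944 = 1963$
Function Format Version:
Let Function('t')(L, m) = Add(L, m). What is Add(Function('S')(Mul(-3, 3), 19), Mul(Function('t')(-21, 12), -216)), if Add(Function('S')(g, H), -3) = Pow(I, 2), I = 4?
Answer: 1963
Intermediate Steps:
Function('S')(g, H) = 19 (Function('S')(g, H) = Add(3, Pow(4, 2)) = Add(3, 16) = 19)
Add(Function('S')(Mul(-3, 3), 19), Mul(Function('t')(-21, 12), -216)) = Add(19, Mul(Add(-21, 12), -216)) = Add(19, Mul(-9, -216)) = Add(19, 1944) = 1963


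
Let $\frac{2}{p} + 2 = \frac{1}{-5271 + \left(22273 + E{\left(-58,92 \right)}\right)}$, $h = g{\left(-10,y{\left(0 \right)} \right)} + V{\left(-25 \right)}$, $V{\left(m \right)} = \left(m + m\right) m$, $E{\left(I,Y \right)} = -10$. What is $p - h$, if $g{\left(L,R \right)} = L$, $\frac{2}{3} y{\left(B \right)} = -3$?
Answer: $- \frac{42172904}{33983} \approx -1241.0$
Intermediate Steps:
$V{\left(m \right)} = 2 m^{2}$ ($V{\left(m \right)} = 2 m m = 2 m^{2}$)
$y{\left(B \right)} = - \frac{9}{2}$ ($y{\left(B \right)} = \frac{3}{2} \left(-3\right) = - \frac{9}{2}$)
$h = 1240$ ($h = -10 + 2 \left(-25\right)^{2} = -10 + 2 \cdot 625 = -10 + 1250 = 1240$)
$p = - \frac{33984}{33983}$ ($p = \frac{2}{-2 + \frac{1}{-5271 + \left(22273 - 10\right)}} = \frac{2}{-2 + \frac{1}{-5271 + 22263}} = \frac{2}{-2 + \frac{1}{16992}} = \frac{2}{- \frac{33983}{16992}} = 2 \left(- \frac{16992}{33983}\right) = - \frac{33984}{33983} \approx -1.0$)
$p - h = - \frac{33984}{33983} - 1240 = - \frac{42172904}{33983}$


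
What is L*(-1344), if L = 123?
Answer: -165312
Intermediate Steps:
L*(-1344) = 123*(-1344) = -165312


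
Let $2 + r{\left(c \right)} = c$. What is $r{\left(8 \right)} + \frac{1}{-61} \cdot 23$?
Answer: $\frac{343}{61} \approx 5.6229$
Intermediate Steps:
$r{\left(c \right)} = -2 + c$
$r{\left(8 \right)} + \frac{1}{-61} \cdot 23 = \left(-2 + 8\right) + \frac{1}{-61} \cdot 23 = 6 - \frac{23}{61} = \frac{343}{61}$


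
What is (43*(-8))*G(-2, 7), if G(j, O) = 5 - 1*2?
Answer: -1032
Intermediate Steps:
G(j, O) = 3 (G(j, O) = 5 - 2 = 3)
(43*(-8))*G(-2, 7) = (43*(-8))*3 = -344*3 = -1032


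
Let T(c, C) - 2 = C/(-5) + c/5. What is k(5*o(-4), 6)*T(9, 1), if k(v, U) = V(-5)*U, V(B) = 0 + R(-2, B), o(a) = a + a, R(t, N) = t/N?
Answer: 216/25 ≈ 8.6400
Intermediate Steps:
o(a) = 2*a
V(B) = -2/B (V(B) = 0 - 2/B = -2/B)
k(v, U) = 2*U/5 (k(v, U) = (-2/(-5))*U = (-2*(-⅕))*U = 2*U/5)
T(c, C) = 2 - C/5 + c/5 (T(c, C) = 2 + (C/(-5) + c/5) = 2 + (C*(-⅕) + c*(⅕)) = 2 + (-C/5 + c/5) = 2 - C/5 + c/5)
k(5*o(-4), 6)*T(9, 1) = ((⅖)*6)*(2 - ⅕*1 + (⅕)*9) = 12*(2 - ⅕ + 9/5)/5 = (12/5)*(18/5) = 216/25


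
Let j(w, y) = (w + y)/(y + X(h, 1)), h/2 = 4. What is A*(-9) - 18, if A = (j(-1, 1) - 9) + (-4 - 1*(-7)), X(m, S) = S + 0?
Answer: 36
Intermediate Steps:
h = 8 (h = 2*4 = 8)
X(m, S) = S
j(w, y) = (w + y)/(1 + y) (j(w, y) = (w + y)/(y + 1) = (w + y)/(1 + y))
A = -6 (A = ((-1 + 1)/(1 + 1) - 9) + (-4 - 1*(-7)) = (0/2 - 9) + (-4 + 7) = ((½)*0 - 9) + 3 = (0 - 9) + 3 = -9 + 3 = -6)
A*(-9) - 18 = -6*(-9) - 18 = 54 - 18 = 36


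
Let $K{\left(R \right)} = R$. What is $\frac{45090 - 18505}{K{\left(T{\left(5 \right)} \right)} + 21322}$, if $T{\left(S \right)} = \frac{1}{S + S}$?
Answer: $\frac{265850}{213221} \approx 1.2468$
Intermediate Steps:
$T{\left(S \right)} = \frac{1}{2 S}$
$\frac{45090 - 18505}{K{\left(T{\left(5 \right)} \right)} + 21322} = \frac{45090 - 18505}{\frac{1}{2 \cdot 5} + 21322} = \frac{26585}{\frac{1}{2} \cdot \frac{1}{5} + 21322} = \frac{26585}{\frac{1}{10} + 21322} = \frac{26585}{\frac{213221}{10}} = 26585 \cdot \frac{10}{213221} = \frac{265850}{213221}$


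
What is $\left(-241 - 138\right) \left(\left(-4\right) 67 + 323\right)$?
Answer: $-20845$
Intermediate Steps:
$\left(-241 - 138\right) \left(\left(-4\right) 67 + 323\right) = - 379 \left(-268 + 323\right) = \left(-379\right) 55 = -20845$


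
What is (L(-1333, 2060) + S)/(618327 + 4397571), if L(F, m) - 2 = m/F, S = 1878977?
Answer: 2504676947/6686192034 ≈ 0.37460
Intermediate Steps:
L(F, m) = 2 + m/F
(L(-1333, 2060) + S)/(618327 + 4397571) = ((2 + 2060/(-1333)) + 1878977)/(618327 + 4397571) = ((2 + 2060*(-1/1333)) + 1878977)/5015898 = ((2 - 2060/1333) + 1878977)*(1/5015898) = (606/1333 + 1878977)*(1/5015898) = (2504676947/1333)*(1/5015898) = 2504676947/6686192034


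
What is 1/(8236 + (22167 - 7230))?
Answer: 1/23173 ≈ 4.3154e-5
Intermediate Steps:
1/(8236 + (22167 - 7230)) = 1/(8236 + 14937) = 1/23173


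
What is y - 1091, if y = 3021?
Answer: 1930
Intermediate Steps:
y - 1091 = 3021 - 1091 = 1930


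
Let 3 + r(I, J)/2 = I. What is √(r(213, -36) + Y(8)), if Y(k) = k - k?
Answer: 2*√105 ≈ 20.494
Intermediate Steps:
r(I, J) = -6 + 2*I
Y(k) = 0
√(r(213, -36) + Y(8)) = √((-6 + 2*213) + 0) = √((-6 + 426) + 0) = √(420 + 0) = √420 = 2*√105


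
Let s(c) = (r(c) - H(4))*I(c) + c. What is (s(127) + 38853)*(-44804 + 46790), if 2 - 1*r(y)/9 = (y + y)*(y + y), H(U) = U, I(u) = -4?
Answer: 4689939000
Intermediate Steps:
r(y) = 18 - 36*y² (r(y) = 18 - 9*(y + y)*(y + y) = 18 - 9*2*y*2*y = 18 - 36*y²)
s(c) = -56 + c + 144*c² (s(c) = ((18 - 36*c²) - 1*4)*(-4) + c = ((18 - 36*c²) - 4)*(-4) + c = (14 - 36*c²)*(-4) + c = (-56 + 144*c²) + c = -56 + c + 144*c²)
(s(127) + 38853)*(-44804 + 46790) = ((-56 + 127 + 144*127²) + 38853)*(-44804 + 46790) = ((-56 + 127 + 144*16129) + 38853)*1986 = ((-56 + 127 + 2322576) + 38853)*1986 = (2322647 + 38853)*1986 = 2361500*1986 = 4689939000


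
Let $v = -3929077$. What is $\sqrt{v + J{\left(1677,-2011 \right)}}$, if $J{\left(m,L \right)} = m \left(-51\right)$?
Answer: $2 i \sqrt{1003651} \approx 2003.6 i$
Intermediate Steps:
$J{\left(m,L \right)} = - 51 m$
$\sqrt{v + J{\left(1677,-2011 \right)}} = \sqrt{-3929077 - 85527} = \sqrt{-4014604} = 2 i \sqrt{1003651}$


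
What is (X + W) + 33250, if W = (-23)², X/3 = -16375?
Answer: -15346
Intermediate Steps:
X = -49125 (X = 3*(-16375) = -49125)
W = 529
(X + W) + 33250 = (-49125 + 529) + 33250 = -48596 + 33250 = -15346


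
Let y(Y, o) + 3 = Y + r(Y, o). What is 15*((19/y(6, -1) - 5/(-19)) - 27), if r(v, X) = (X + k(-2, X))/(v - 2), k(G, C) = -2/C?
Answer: -77400/247 ≈ -313.36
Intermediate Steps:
r(v, X) = (X - 2/X)/(-2 + v) (r(v, X) = (X - 2/X)/(v - 2) = (X - 2/X)/(-2 + v))
y(Y, o) = -3 + Y + (-2 + o²)/(o*(-2 + Y)) (y(Y, o) = -3 + (Y + (-2 + o²)/(o*(-2 + Y))) = -3 + Y + (-2 + o²)/(o*(-2 + Y)))
15*((19/y(6, -1) - 5/(-19)) - 27) = 15*((19/(((-2 + (-1)² - (-3 + 6)*(-2 + 6))/((-1)*(-2 + 6)))) - 5/(-19)) - 27) = 15*((19/((-1*(-2 + 1 - 1*3*4)/4)) - 5*(-1/19)) - 27) = 15*((19/((-1*¼*(-2 + 1 - 12))) + 5/19) - 27) = 15*((19/((-1*¼*(-13))) + 5/19) - 27) = 15*((19/(13/4) + 5/19) - 27) = 15*((19*(4/13) + 5/19) - 27) = 15*((76/13 + 5/19) - 27) = 15*(1509/247 - 27) = 15*(-5160/247) = -77400/247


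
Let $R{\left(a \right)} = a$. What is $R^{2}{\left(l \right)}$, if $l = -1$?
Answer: $1$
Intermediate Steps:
$R^{2}{\left(l \right)} = \left(-1\right)^{2} = 1$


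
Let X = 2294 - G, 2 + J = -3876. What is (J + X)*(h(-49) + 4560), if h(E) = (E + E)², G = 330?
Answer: -27109896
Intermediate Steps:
h(E) = 4*E² (h(E) = (2*E)² = 4*E²)
J = -3878 (J = -2 - 3876 = -3878)
X = 1964 (X = 2294 - 1*330 = 2294 - 330 = 1964)
(J + X)*(h(-49) + 4560) = (-3878 + 1964)*(4*(-49)² + 4560) = -1914*(4*2401 + 4560) = -1914*(9604 + 4560) = -1914*14164 = -27109896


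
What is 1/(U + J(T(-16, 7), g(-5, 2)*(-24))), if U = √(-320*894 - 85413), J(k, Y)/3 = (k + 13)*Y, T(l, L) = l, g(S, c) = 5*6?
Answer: 240/1568959 - I*√41277/14120631 ≈ 0.00015297 - 1.4388e-5*I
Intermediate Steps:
g(S, c) = 30
J(k, Y) = 3*Y*(13 + k) (J(k, Y) = 3*((k + 13)*Y) = 3*((13 + k)*Y) = 3*(Y*(13 + k)) = 3*Y*(13 + k))
U = 3*I*√41277 (U = √(-286080 - 85413) = √(-371493) = 3*I*√41277 ≈ 609.5*I)
1/(U + J(T(-16, 7), g(-5, 2)*(-24))) = 1/(3*I*√41277 + 3*(30*(-24))*(13 - 16)) = 1/(3*I*√41277 + 3*(-720)*(-3)) = 1/(3*I*√41277 + 6480) = 1/(6480 + 3*I*√41277)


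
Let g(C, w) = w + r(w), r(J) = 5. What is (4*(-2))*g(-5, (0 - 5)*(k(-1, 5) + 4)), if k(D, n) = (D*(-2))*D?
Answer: 40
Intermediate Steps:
k(D, n) = -2*D**2 (k(D, n) = (-2*D)*D = -2*D**2)
g(C, w) = 5 + w (g(C, w) = w + 5 = 5 + w)
(4*(-2))*g(-5, (0 - 5)*(k(-1, 5) + 4)) = (4*(-2))*(5 + (0 - 5)*(-2*(-1)**2 + 4)) = -8*(5 - 5*(-2*1 + 4)) = -8*(5 - 5*(-2 + 4)) = -8*(5 - 5*2) = -8*(5 - 10) = -8*(-5) = 40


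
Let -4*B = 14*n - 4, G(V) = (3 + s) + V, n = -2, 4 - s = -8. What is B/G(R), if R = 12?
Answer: 8/27 ≈ 0.29630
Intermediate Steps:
s = 12 (s = 4 - 1*(-8) = 4 + 8 = 12)
G(V) = 15 + V (G(V) = (3 + 12) + V = 15 + V)
B = 8 (B = -(14*(-2) - 4)/4 = -(-28 - 4)/4 = -1/4*(-32) = 8)
B/G(R) = 8/(15 + 12) = 8/27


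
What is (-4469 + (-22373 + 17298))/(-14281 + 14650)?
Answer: -9544/369 ≈ -25.865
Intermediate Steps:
(-4469 + (-22373 + 17298))/(-14281 + 14650) = (-4469 - 5075)/369 = -9544*1/369 = -9544/369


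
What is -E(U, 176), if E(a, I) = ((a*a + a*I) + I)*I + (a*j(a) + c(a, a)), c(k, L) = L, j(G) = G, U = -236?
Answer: -2578596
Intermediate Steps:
E(a, I) = a + a² + I*(I + a² + I*a) (E(a, I) = ((a*a + a*I) + I)*I + (a*a + a) = ((a² + I*a) + I)*I + (a² + a) = (I + a² + I*a)*I + (a + a²) = I*(I + a² + I*a) + (a + a²) = a + a² + I*(I + a² + I*a))
-E(U, 176) = -(-236 + 176² + (-236)² + 176*(-236)² - 236*176²) = -(-236 + 30976 + 55696 + 176*55696 - 236*30976) = -(-236 + 30976 + 55696 + 9802496 - 7310336) = -1*2578596 = -2578596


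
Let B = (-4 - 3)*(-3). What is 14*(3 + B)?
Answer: 336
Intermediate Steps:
B = 21 (B = -7*(-3) = 21)
14*(3 + B) = 14*(3 + 21) = 14*24 = 336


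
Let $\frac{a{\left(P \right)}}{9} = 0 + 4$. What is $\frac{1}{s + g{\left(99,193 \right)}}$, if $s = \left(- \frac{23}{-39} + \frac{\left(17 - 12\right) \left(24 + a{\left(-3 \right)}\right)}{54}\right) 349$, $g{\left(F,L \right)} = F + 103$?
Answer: $\frac{117}{274565} \approx 0.00042613$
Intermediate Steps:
$a{\left(P \right)} = 36$ ($a{\left(P \right)} = 9 \left(0 + 4\right) = 9 \cdot 4 = 36$)
$g{\left(F,L \right)} = 103 + F$
$s = \frac{250931}{117}$ ($s = \left(- \frac{23}{-39} + \frac{\left(17 - 12\right) \left(24 + 36\right)}{54}\right) 349 = \left(\left(-23\right) \left(- \frac{1}{39}\right) + 5 \cdot 60 \cdot \frac{1}{54}\right) 349 = \left(\frac{23}{39} + 300 \cdot \frac{1}{54}\right) 349 = \left(\frac{23}{39} + \frac{50}{9}\right) 349 = \frac{719}{117} \cdot 349 = \frac{250931}{117} \approx 2144.7$)
$\frac{1}{s + g{\left(99,193 \right)}} = \frac{1}{\frac{250931}{117} + \left(103 + 99\right)} = \frac{1}{\frac{250931}{117} + 202} = \frac{1}{\frac{274565}{117}} = \frac{117}{274565}$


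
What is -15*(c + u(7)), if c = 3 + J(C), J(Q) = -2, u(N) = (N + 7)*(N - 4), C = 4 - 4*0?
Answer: -645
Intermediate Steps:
C = 4 (C = 4 + 0 = 4)
u(N) = (-4 + N)*(7 + N) (u(N) = (7 + N)*(-4 + N) = (-4 + N)*(7 + N))
c = 1 (c = 3 - 2 = 1)
-15*(c + u(7)) = -15*(1 + (-28 + 7**2 + 3*7)) = -15*(1 + (-28 + 49 + 21)) = -15*(1 + 42) = -15*43 = -645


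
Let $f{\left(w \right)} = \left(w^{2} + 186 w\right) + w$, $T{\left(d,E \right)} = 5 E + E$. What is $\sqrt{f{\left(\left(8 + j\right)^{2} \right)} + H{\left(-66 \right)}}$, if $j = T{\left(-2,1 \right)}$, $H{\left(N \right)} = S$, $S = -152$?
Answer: $6 \sqrt{2081} \approx 273.71$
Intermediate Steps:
$H{\left(N \right)} = -152$
$T{\left(d,E \right)} = 6 E$
$j = 6$ ($j = 6 \cdot 1 = 6$)
$f{\left(w \right)} = w^{2} + 187 w$
$\sqrt{f{\left(\left(8 + j\right)^{2} \right)} + H{\left(-66 \right)}} = \sqrt{\left(8 + 6\right)^{2} \left(187 + \left(8 + 6\right)^{2}\right) - 152} = \sqrt{14^{2} \left(187 + 14^{2}\right) - 152} = \sqrt{196 \left(187 + 196\right) - 152} = \sqrt{196 \cdot 383 - 152} = \sqrt{75068 - 152} = \sqrt{74916} = 6 \sqrt{2081}$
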